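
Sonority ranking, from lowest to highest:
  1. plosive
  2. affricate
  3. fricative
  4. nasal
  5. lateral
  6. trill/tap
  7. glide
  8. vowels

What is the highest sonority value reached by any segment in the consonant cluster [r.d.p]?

/r/ is a trill/tap (sonority 6).
/d/ is a plosive (sonority 1).
/p/ is a plosive (sonority 1).
The maximum is 6.

6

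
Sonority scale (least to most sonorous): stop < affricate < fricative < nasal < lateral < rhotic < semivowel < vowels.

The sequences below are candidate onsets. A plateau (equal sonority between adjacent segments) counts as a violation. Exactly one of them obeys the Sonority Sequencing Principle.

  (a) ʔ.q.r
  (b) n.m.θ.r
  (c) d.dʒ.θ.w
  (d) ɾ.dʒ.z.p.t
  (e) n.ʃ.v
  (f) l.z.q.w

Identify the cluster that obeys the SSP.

c

(a) ʔ.q.r: profile 1-1-6 — violates.
(b) n.m.θ.r: profile 4-4-3-6 — violates.
(c) d.dʒ.θ.w: profile 1-2-3-7 — obeys.
(d) ɾ.dʒ.z.p.t: profile 6-2-3-1-1 — violates.
(e) n.ʃ.v: profile 4-3-3 — violates.
(f) l.z.q.w: profile 5-3-1-7 — violates.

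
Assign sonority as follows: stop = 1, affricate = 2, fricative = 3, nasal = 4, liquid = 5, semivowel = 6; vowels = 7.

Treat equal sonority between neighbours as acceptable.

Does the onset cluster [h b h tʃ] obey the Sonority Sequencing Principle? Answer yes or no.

no

/h/: fricative = 3.
/b/: stop = 1.
/h/: fricative = 3.
/tʃ/: affricate = 2.
The profile is 3-1-3-2. Between /h/ (3) and /b/ (1) sonority does not rise, so the cluster violates the SSP.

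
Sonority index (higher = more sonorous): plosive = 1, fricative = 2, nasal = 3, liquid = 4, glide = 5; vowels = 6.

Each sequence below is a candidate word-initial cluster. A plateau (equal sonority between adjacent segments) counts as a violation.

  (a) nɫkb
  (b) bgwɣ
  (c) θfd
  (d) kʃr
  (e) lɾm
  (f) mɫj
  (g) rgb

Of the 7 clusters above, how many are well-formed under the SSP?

2

(a) sonority 3-4-1-1: ill-formed.
(b) sonority 1-1-5-2: ill-formed.
(c) sonority 2-2-1: ill-formed.
(d) sonority 1-2-4: well-formed.
(e) sonority 4-4-3: ill-formed.
(f) sonority 3-4-5: well-formed.
(g) sonority 4-1-1: ill-formed.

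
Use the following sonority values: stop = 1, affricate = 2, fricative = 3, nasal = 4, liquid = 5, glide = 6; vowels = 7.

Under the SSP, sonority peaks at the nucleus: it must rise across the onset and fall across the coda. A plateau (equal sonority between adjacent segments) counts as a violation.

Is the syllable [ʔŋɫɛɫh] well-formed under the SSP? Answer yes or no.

Onset: /ʔ/ is a stop (sonority 1), /ŋ/ is a nasal (sonority 4), /ɫ/ is a liquid (sonority 5); then the nucleus /ɛ/ (sonority 7).
Onset profile 1-4-5-7 — rises to the nucleus.
Coda: /ɫ/ is a liquid (sonority 5), /h/ is a fricative (sonority 3).
Coda profile 7-5-3 — falls from the nucleus.

yes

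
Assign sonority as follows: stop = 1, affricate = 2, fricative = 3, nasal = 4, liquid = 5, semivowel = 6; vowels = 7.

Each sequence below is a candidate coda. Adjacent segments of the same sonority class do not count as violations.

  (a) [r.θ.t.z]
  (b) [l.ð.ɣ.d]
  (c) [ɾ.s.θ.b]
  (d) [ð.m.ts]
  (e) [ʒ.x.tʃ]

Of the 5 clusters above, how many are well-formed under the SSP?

3

(a) [r.θ.t.z]: profile 5-3-1-3 — violates.
(b) [l.ð.ɣ.d]: profile 5-3-3-1 — obeys.
(c) [ɾ.s.θ.b]: profile 5-3-3-1 — obeys.
(d) [ð.m.ts]: profile 3-4-2 — violates.
(e) [ʒ.x.tʃ]: profile 3-3-2 — obeys.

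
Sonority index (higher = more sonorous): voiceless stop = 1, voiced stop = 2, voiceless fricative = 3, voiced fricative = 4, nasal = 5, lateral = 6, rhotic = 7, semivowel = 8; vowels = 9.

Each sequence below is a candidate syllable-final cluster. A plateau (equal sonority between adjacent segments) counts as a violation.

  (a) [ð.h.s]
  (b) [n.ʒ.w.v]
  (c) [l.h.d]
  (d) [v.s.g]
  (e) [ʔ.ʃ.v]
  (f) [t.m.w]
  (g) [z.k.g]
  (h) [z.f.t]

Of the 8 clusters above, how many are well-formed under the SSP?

(a) [ð.h.s]: profile 4-3-3 — violates.
(b) [n.ʒ.w.v]: profile 5-4-8-4 — violates.
(c) [l.h.d]: profile 6-3-2 — obeys.
(d) [v.s.g]: profile 4-3-2 — obeys.
(e) [ʔ.ʃ.v]: profile 1-3-4 — violates.
(f) [t.m.w]: profile 1-5-8 — violates.
(g) [z.k.g]: profile 4-1-2 — violates.
(h) [z.f.t]: profile 4-3-1 — obeys.

3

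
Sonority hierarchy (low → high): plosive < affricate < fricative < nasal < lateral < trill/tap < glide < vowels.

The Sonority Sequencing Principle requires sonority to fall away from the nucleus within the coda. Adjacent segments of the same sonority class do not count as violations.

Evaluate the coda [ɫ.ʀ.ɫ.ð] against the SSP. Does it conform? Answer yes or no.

no

/ɫ/: lateral = 5.
/ʀ/: trill/tap = 6.
/ɫ/: lateral = 5.
/ð/: fricative = 3.
The profile is 5-6-5-3. Between /ɫ/ (5) and /ʀ/ (6) sonority does not fall, so the cluster violates the SSP.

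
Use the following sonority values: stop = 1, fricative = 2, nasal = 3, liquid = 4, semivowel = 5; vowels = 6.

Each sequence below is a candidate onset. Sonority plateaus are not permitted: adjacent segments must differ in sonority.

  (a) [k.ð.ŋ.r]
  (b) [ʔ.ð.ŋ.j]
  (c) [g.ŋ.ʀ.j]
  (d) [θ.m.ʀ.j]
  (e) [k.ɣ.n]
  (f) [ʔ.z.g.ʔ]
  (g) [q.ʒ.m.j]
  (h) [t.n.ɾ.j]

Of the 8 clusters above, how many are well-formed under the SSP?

(a) [k.ð.ŋ.r]: profile 1-2-3-4 — obeys.
(b) [ʔ.ð.ŋ.j]: profile 1-2-3-5 — obeys.
(c) [g.ŋ.ʀ.j]: profile 1-3-4-5 — obeys.
(d) [θ.m.ʀ.j]: profile 2-3-4-5 — obeys.
(e) [k.ɣ.n]: profile 1-2-3 — obeys.
(f) [ʔ.z.g.ʔ]: profile 1-2-1-1 — violates.
(g) [q.ʒ.m.j]: profile 1-2-3-5 — obeys.
(h) [t.n.ɾ.j]: profile 1-3-4-5 — obeys.

7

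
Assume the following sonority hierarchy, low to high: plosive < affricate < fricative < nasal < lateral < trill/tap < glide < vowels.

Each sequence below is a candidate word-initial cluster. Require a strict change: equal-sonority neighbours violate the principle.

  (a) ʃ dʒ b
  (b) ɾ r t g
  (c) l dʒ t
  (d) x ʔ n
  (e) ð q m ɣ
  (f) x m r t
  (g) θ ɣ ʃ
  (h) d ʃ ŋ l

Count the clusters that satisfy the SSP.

(a) ʃ dʒ b: profile 3-2-1 — violates.
(b) ɾ r t g: profile 6-6-1-1 — violates.
(c) l dʒ t: profile 5-2-1 — violates.
(d) x ʔ n: profile 3-1-4 — violates.
(e) ð q m ɣ: profile 3-1-4-3 — violates.
(f) x m r t: profile 3-4-6-1 — violates.
(g) θ ɣ ʃ: profile 3-3-3 — violates.
(h) d ʃ ŋ l: profile 1-3-4-5 — obeys.

1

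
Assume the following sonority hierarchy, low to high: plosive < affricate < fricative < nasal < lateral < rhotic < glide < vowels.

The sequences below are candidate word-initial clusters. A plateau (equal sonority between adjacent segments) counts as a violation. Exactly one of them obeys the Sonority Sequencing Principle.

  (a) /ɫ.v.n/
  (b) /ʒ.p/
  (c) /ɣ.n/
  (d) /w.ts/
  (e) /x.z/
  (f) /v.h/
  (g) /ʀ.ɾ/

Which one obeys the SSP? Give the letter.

c

(a) 5-3-4 → violates
(b) 3-1 → violates
(c) 3-4 → obeys
(d) 7-2 → violates
(e) 3-3 → violates
(f) 3-3 → violates
(g) 6-6 → violates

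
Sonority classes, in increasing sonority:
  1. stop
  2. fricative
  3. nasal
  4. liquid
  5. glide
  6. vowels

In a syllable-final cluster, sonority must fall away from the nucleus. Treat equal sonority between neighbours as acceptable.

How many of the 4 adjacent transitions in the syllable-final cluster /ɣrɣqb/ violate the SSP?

/ɣ/ — fricative, sonority 2.
/r/ — liquid, sonority 4.
/ɣ/ — fricative, sonority 2.
/q/ — stop, sonority 1.
/b/ — stop, sonority 1.
/ɣ/→/r/: 2→4 (does not fall) — violation.
/r/→/ɣ/: 4→2 (falls) — ok.
/ɣ/→/q/: 2→1 (falls) — ok.
/q/→/b/: 1→1 (plateau, allowed) — ok.

1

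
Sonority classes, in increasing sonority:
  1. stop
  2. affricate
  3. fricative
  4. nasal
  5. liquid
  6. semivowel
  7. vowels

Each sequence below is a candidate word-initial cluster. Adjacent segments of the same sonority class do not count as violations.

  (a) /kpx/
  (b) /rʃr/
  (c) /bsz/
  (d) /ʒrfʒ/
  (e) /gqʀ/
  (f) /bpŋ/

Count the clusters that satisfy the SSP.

(a) 1-1-3 → obeys
(b) 5-3-5 → violates
(c) 1-3-3 → obeys
(d) 3-5-3-3 → violates
(e) 1-1-5 → obeys
(f) 1-1-4 → obeys

4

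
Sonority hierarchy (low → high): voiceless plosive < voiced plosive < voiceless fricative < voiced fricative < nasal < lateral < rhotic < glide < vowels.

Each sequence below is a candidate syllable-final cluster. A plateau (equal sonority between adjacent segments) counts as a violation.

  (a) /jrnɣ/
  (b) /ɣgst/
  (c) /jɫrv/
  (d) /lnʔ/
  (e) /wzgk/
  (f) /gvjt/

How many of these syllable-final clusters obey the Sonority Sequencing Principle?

(a) sonority 8-7-5-4: well-formed.
(b) sonority 4-2-3-1: ill-formed.
(c) sonority 8-6-7-4: ill-formed.
(d) sonority 6-5-1: well-formed.
(e) sonority 8-4-2-1: well-formed.
(f) sonority 2-4-8-1: ill-formed.

3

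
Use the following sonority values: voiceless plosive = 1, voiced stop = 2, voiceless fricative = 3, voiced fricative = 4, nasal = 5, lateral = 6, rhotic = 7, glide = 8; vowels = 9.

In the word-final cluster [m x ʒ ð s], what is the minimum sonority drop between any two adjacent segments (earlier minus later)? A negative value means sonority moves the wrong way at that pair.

/m/ — nasal, sonority 5.
/x/ — voiceless fricative, sonority 3.
/ʒ/ — voiced fricative, sonority 4.
/ð/ — voiced fricative, sonority 4.
/s/ — voiceless fricative, sonority 3.
/m/→/x/: change +2.
/x/→/ʒ/: change -1.
/ʒ/→/ð/: change +0.
/ð/→/s/: change +1.
Minimum = -1.

-1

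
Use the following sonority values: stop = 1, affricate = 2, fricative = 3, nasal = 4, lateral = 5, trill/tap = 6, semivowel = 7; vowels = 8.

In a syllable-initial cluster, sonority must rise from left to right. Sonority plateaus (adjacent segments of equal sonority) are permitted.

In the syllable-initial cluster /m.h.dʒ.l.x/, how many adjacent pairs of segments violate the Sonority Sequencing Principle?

3

/m/: nasal = 4.
/h/: fricative = 3.
/dʒ/: affricate = 2.
/l/: lateral = 5.
/x/: fricative = 3.
/m/→/h/: 4→3 (does not rise) — violation.
/h/→/dʒ/: 3→2 (does not rise) — violation.
/dʒ/→/l/: 2→5 (rises) — ok.
/l/→/x/: 5→3 (does not rise) — violation.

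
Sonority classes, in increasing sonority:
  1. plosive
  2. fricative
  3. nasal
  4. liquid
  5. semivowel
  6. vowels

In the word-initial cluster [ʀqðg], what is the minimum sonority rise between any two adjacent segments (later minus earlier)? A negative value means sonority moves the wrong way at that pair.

-3

/ʀ/: liquid = 4.
/q/: plosive = 1.
/ð/: fricative = 2.
/g/: plosive = 1.
/ʀ/→/q/: change -3.
/q/→/ð/: change +1.
/ð/→/g/: change -1.
Minimum = -3.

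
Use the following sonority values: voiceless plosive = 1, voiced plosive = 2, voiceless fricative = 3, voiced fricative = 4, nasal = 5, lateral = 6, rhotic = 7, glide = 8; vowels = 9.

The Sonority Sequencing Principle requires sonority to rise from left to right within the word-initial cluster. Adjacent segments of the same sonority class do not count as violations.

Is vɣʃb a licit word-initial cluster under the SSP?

no

/v/: voiced fricative = 4.
/ɣ/: voiced fricative = 4.
/ʃ/: voiceless fricative = 3.
/b/: voiced plosive = 2.
The profile is 4-4-3-2. Between /ɣ/ (4) and /ʃ/ (3) sonority does not rise, so the cluster violates the SSP.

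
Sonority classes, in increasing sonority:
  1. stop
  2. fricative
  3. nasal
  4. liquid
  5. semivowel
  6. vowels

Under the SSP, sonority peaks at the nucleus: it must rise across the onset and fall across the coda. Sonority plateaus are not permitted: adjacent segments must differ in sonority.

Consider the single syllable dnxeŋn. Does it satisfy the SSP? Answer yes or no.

no

Onset: /d/ is a stop (sonority 1), /n/ is a nasal (sonority 3), /x/ is a fricative (sonority 2); then the nucleus /e/ (sonority 6).
Onset profile 1-3-2-6 — does not strictly rise throughout.
Coda: /ŋ/ is a nasal (sonority 3), /n/ is a nasal (sonority 3).
Coda profile 6-3-3 — does not strictly fall throughout.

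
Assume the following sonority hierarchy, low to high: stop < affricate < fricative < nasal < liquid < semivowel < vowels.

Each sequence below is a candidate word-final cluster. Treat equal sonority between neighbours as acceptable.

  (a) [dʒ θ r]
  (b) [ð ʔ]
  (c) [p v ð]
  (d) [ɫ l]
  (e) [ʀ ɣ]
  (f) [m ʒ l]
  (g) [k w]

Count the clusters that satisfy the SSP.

3

(a) sonority 2-3-5: ill-formed.
(b) sonority 3-1: well-formed.
(c) sonority 1-3-3: ill-formed.
(d) sonority 5-5: well-formed.
(e) sonority 5-3: well-formed.
(f) sonority 4-3-5: ill-formed.
(g) sonority 1-6: ill-formed.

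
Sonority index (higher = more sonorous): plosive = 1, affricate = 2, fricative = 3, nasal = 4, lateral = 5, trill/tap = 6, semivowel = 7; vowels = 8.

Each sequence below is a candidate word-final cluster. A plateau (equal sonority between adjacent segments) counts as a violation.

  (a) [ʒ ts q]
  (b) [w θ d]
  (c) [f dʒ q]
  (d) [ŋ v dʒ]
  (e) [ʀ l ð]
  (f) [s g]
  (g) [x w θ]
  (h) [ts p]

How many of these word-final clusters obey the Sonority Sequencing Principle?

7

(a) [ʒ ts q]: profile 3-2-1 — obeys.
(b) [w θ d]: profile 7-3-1 — obeys.
(c) [f dʒ q]: profile 3-2-1 — obeys.
(d) [ŋ v dʒ]: profile 4-3-2 — obeys.
(e) [ʀ l ð]: profile 6-5-3 — obeys.
(f) [s g]: profile 3-1 — obeys.
(g) [x w θ]: profile 3-7-3 — violates.
(h) [ts p]: profile 2-1 — obeys.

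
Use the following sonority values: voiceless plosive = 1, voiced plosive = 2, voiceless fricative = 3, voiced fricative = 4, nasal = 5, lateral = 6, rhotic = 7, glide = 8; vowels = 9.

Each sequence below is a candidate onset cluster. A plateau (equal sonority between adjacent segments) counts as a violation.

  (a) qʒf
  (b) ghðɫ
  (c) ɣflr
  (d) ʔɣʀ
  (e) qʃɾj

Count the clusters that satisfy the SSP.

(a) sonority 1-4-3: ill-formed.
(b) sonority 2-3-4-6: well-formed.
(c) sonority 4-3-6-7: ill-formed.
(d) sonority 1-4-7: well-formed.
(e) sonority 1-3-7-8: well-formed.

3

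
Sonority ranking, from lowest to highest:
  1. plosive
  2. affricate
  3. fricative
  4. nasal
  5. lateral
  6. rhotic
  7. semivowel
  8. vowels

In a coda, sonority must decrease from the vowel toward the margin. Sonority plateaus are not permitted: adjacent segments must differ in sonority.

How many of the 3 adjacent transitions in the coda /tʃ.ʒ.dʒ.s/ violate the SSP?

/tʃ/ is an affricate (sonority 2).
/ʒ/ is a fricative (sonority 3).
/dʒ/ is an affricate (sonority 2).
/s/ is a fricative (sonority 3).
/tʃ/→/ʒ/: 2→3 (does not fall) — violation.
/ʒ/→/dʒ/: 3→2 (falls) — ok.
/dʒ/→/s/: 2→3 (does not fall) — violation.

2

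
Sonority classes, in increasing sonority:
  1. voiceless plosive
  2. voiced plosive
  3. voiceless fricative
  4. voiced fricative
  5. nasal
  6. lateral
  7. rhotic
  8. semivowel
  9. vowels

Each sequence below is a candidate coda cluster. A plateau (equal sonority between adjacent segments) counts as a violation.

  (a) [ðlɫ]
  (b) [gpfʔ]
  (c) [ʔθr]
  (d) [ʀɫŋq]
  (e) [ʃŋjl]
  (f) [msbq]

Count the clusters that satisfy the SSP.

(a) [ðlɫ]: profile 4-6-6 — violates.
(b) [gpfʔ]: profile 2-1-3-1 — violates.
(c) [ʔθr]: profile 1-3-7 — violates.
(d) [ʀɫŋq]: profile 7-6-5-1 — obeys.
(e) [ʃŋjl]: profile 3-5-8-6 — violates.
(f) [msbq]: profile 5-3-2-1 — obeys.

2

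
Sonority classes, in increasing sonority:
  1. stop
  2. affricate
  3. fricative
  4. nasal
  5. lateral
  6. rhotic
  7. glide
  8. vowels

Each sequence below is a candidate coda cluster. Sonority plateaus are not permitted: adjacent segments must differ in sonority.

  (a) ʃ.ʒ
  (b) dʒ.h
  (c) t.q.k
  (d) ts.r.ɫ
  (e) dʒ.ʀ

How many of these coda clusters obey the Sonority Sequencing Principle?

(a) sonority 3-3: ill-formed.
(b) sonority 2-3: ill-formed.
(c) sonority 1-1-1: ill-formed.
(d) sonority 2-6-5: ill-formed.
(e) sonority 2-6: ill-formed.

0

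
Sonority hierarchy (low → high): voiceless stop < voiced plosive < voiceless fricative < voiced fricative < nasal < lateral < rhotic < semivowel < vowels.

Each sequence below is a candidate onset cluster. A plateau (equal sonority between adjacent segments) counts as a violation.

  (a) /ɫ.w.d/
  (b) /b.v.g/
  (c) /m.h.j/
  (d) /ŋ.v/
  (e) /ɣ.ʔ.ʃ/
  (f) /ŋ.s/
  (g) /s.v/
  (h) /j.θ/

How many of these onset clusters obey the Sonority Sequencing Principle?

(a) /ɫ.w.d/: profile 6-8-2 — violates.
(b) /b.v.g/: profile 2-4-2 — violates.
(c) /m.h.j/: profile 5-3-8 — violates.
(d) /ŋ.v/: profile 5-4 — violates.
(e) /ɣ.ʔ.ʃ/: profile 4-1-3 — violates.
(f) /ŋ.s/: profile 5-3 — violates.
(g) /s.v/: profile 3-4 — obeys.
(h) /j.θ/: profile 8-3 — violates.

1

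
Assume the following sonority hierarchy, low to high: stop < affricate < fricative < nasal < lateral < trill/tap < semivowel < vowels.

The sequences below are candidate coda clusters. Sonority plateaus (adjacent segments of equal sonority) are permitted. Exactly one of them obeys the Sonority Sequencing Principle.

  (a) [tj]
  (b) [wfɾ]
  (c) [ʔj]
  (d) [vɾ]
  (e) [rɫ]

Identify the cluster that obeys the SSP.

e

(a) 1-7 → violates
(b) 7-3-6 → violates
(c) 1-7 → violates
(d) 3-6 → violates
(e) 6-5 → obeys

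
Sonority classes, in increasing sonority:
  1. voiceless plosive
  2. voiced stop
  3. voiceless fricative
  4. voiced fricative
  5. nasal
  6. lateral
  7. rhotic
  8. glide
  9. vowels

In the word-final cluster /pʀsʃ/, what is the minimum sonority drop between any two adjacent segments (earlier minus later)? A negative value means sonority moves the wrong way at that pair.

/p/ is a voiceless plosive (sonority 1).
/ʀ/ is a rhotic (sonority 7).
/s/ is a voiceless fricative (sonority 3).
/ʃ/ is a voiceless fricative (sonority 3).
/p/→/ʀ/: change -6.
/ʀ/→/s/: change +4.
/s/→/ʃ/: change +0.
Minimum = -6.

-6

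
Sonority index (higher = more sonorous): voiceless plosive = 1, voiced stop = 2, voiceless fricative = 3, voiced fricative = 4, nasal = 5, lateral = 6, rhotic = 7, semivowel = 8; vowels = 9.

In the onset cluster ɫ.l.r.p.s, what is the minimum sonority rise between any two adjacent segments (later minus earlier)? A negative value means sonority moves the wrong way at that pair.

/ɫ/ — lateral, sonority 6.
/l/ — lateral, sonority 6.
/r/ — rhotic, sonority 7.
/p/ — voiceless plosive, sonority 1.
/s/ — voiceless fricative, sonority 3.
/ɫ/→/l/: change +0.
/l/→/r/: change +1.
/r/→/p/: change -6.
/p/→/s/: change +2.
Minimum = -6.

-6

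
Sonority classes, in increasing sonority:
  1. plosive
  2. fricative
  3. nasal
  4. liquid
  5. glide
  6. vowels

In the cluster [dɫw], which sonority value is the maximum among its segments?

/d/ is a plosive (sonority 1).
/ɫ/ is a liquid (sonority 4).
/w/ is a glide (sonority 5).
The maximum is 5.

5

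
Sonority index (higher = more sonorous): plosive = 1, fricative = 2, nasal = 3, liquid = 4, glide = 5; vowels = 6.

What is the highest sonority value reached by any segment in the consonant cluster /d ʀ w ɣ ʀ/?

/d/: plosive = 1.
/ʀ/: liquid = 4.
/w/: glide = 5.
/ɣ/: fricative = 2.
/ʀ/: liquid = 4.
The maximum is 5.

5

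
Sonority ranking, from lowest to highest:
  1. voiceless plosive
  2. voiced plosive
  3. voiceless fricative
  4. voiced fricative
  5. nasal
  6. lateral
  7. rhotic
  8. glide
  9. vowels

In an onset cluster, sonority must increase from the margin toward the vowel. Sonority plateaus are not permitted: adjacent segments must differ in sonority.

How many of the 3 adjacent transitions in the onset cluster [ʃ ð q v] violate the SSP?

/ʃ/ is a voiceless fricative (sonority 3).
/ð/ is a voiced fricative (sonority 4).
/q/ is a voiceless plosive (sonority 1).
/v/ is a voiced fricative (sonority 4).
/ʃ/→/ð/: 3→4 (rises) — ok.
/ð/→/q/: 4→1 (does not rise) — violation.
/q/→/v/: 1→4 (rises) — ok.

1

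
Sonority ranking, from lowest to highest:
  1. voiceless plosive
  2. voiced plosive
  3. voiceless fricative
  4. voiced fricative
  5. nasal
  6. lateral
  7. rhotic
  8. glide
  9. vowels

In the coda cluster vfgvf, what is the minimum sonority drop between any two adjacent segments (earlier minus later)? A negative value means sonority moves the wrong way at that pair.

/v/: voiced fricative = 4.
/f/: voiceless fricative = 3.
/g/: voiced plosive = 2.
/v/: voiced fricative = 4.
/f/: voiceless fricative = 3.
/v/→/f/: change +1.
/f/→/g/: change +1.
/g/→/v/: change -2.
/v/→/f/: change +1.
Minimum = -2.

-2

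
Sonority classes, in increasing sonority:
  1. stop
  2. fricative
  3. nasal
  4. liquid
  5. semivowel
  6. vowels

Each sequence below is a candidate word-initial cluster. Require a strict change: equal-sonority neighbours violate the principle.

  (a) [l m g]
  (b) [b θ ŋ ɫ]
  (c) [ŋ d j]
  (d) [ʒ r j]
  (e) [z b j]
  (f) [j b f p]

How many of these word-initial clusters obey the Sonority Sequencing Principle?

2

(a) sonority 4-3-1: ill-formed.
(b) sonority 1-2-3-4: well-formed.
(c) sonority 3-1-5: ill-formed.
(d) sonority 2-4-5: well-formed.
(e) sonority 2-1-5: ill-formed.
(f) sonority 5-1-2-1: ill-formed.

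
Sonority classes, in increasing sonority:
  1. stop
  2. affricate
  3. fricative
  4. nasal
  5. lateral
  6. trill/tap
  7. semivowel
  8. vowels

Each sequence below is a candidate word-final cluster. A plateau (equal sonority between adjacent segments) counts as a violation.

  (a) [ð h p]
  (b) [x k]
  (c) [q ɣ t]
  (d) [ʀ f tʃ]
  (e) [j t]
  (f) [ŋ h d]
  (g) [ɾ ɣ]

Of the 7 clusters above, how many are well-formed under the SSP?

(a) [ð h p]: profile 3-3-1 — violates.
(b) [x k]: profile 3-1 — obeys.
(c) [q ɣ t]: profile 1-3-1 — violates.
(d) [ʀ f tʃ]: profile 6-3-2 — obeys.
(e) [j t]: profile 7-1 — obeys.
(f) [ŋ h d]: profile 4-3-1 — obeys.
(g) [ɾ ɣ]: profile 6-3 — obeys.

5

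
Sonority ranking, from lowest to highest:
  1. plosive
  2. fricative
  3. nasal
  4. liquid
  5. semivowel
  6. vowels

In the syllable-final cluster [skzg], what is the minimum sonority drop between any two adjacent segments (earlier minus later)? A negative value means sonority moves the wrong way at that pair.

/s/ is a fricative (sonority 2).
/k/ is a plosive (sonority 1).
/z/ is a fricative (sonority 2).
/g/ is a plosive (sonority 1).
/s/→/k/: change +1.
/k/→/z/: change -1.
/z/→/g/: change +1.
Minimum = -1.

-1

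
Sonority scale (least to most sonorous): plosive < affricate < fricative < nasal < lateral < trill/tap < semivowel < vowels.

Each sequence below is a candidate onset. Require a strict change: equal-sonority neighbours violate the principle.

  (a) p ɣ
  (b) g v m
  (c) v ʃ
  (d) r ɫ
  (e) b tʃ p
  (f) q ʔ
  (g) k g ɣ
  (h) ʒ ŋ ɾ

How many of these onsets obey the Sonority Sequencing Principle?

3

(a) 1-3 → obeys
(b) 1-3-4 → obeys
(c) 3-3 → violates
(d) 6-5 → violates
(e) 1-2-1 → violates
(f) 1-1 → violates
(g) 1-1-3 → violates
(h) 3-4-6 → obeys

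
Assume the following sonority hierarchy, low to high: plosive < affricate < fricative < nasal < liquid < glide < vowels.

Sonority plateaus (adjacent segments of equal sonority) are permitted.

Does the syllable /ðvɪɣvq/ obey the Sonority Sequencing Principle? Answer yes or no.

yes

Onset: /ð/ is a fricative (sonority 3), /v/ is a fricative (sonority 3); then the nucleus /ɪ/ (sonority 7).
Onset profile 3-3-7 — rises to the nucleus.
Coda: /ɣ/ is a fricative (sonority 3), /v/ is a fricative (sonority 3), /q/ is a plosive (sonority 1).
Coda profile 7-3-3-1 — falls from the nucleus.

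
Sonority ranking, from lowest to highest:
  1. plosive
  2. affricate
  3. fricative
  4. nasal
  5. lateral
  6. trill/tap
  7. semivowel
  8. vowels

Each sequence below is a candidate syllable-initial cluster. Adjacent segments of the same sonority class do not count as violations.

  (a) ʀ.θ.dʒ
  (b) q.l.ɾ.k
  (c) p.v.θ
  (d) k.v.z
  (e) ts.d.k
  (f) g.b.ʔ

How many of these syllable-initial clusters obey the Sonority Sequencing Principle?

3

(a) 6-3-2 → violates
(b) 1-5-6-1 → violates
(c) 1-3-3 → obeys
(d) 1-3-3 → obeys
(e) 2-1-1 → violates
(f) 1-1-1 → obeys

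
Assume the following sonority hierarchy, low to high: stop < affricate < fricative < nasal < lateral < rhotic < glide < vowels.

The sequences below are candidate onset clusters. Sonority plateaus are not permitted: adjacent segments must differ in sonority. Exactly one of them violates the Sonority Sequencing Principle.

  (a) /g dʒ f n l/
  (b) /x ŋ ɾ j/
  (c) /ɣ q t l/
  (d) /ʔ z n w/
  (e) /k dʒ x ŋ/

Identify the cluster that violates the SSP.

c

(a) /g dʒ f n l/: profile 1-2-3-4-5 — obeys.
(b) /x ŋ ɾ j/: profile 3-4-6-7 — obeys.
(c) /ɣ q t l/: profile 3-1-1-5 — violates.
(d) /ʔ z n w/: profile 1-3-4-7 — obeys.
(e) /k dʒ x ŋ/: profile 1-2-3-4 — obeys.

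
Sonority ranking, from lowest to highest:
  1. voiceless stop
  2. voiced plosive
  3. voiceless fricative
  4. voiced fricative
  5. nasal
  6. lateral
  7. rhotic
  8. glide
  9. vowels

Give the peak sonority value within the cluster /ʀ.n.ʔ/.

7

/ʀ/ — rhotic, sonority 7.
/n/ — nasal, sonority 5.
/ʔ/ — voiceless stop, sonority 1.
The maximum is 7.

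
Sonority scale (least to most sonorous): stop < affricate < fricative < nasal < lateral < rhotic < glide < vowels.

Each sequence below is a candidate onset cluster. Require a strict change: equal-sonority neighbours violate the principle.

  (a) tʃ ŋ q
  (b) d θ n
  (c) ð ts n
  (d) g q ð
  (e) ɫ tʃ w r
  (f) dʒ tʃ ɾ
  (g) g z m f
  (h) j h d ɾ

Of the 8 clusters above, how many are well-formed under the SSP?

1

(a) tʃ ŋ q: profile 2-4-1 — violates.
(b) d θ n: profile 1-3-4 — obeys.
(c) ð ts n: profile 3-2-4 — violates.
(d) g q ð: profile 1-1-3 — violates.
(e) ɫ tʃ w r: profile 5-2-7-6 — violates.
(f) dʒ tʃ ɾ: profile 2-2-6 — violates.
(g) g z m f: profile 1-3-4-3 — violates.
(h) j h d ɾ: profile 7-3-1-6 — violates.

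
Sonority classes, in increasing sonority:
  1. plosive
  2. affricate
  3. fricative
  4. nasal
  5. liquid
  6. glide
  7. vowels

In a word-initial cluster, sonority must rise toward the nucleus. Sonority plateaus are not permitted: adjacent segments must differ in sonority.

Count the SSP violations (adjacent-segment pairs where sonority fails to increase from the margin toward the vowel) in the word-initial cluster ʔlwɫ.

1

/ʔ/ — plosive, sonority 1.
/l/ — liquid, sonority 5.
/w/ — glide, sonority 6.
/ɫ/ — liquid, sonority 5.
/ʔ/→/l/: 1→5 (rises) — ok.
/l/→/w/: 5→6 (rises) — ok.
/w/→/ɫ/: 6→5 (does not rise) — violation.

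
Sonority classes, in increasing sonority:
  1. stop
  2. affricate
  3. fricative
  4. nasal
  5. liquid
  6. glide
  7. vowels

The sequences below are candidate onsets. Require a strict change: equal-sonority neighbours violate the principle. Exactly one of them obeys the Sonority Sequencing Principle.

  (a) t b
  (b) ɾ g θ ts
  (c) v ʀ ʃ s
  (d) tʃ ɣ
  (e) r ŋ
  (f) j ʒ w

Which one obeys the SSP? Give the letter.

d

(a) 1-1 → violates
(b) 5-1-3-2 → violates
(c) 3-5-3-3 → violates
(d) 2-3 → obeys
(e) 5-4 → violates
(f) 6-3-6 → violates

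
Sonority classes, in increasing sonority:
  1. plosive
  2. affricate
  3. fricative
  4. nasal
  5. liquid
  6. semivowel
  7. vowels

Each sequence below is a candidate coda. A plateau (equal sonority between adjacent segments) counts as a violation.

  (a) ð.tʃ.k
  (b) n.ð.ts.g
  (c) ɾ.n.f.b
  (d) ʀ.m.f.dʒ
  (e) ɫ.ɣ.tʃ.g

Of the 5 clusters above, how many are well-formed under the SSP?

5

(a) sonority 3-2-1: well-formed.
(b) sonority 4-3-2-1: well-formed.
(c) sonority 5-4-3-1: well-formed.
(d) sonority 5-4-3-2: well-formed.
(e) sonority 5-3-2-1: well-formed.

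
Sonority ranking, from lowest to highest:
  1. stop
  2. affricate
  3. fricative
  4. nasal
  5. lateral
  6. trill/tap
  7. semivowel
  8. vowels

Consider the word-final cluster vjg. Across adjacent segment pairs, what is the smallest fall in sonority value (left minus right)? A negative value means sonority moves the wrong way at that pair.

-4

/v/ — fricative, sonority 3.
/j/ — semivowel, sonority 7.
/g/ — stop, sonority 1.
/v/→/j/: change -4.
/j/→/g/: change +6.
Minimum = -4.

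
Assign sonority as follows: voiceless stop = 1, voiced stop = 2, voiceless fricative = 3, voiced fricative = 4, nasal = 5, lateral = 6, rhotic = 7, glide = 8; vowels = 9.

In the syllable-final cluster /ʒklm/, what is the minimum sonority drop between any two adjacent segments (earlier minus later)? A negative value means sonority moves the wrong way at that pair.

/ʒ/ — voiced fricative, sonority 4.
/k/ — voiceless stop, sonority 1.
/l/ — lateral, sonority 6.
/m/ — nasal, sonority 5.
/ʒ/→/k/: change +3.
/k/→/l/: change -5.
/l/→/m/: change +1.
Minimum = -5.

-5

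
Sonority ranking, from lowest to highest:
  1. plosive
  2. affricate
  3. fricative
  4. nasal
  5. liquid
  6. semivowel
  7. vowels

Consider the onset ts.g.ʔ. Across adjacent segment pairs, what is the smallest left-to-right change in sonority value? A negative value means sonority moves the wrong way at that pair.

-1

/ts/ is an affricate (sonority 2).
/g/ is a plosive (sonority 1).
/ʔ/ is a plosive (sonority 1).
/ts/→/g/: change -1.
/g/→/ʔ/: change +0.
Minimum = -1.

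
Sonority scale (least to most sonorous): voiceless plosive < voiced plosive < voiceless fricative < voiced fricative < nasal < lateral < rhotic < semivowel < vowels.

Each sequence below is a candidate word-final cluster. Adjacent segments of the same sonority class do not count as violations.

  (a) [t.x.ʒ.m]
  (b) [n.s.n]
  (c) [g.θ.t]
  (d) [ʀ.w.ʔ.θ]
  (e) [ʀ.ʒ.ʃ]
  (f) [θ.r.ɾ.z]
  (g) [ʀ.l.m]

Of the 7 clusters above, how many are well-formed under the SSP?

(a) 1-3-4-5 → violates
(b) 5-3-5 → violates
(c) 2-3-1 → violates
(d) 7-8-1-3 → violates
(e) 7-4-3 → obeys
(f) 3-7-7-4 → violates
(g) 7-6-5 → obeys

2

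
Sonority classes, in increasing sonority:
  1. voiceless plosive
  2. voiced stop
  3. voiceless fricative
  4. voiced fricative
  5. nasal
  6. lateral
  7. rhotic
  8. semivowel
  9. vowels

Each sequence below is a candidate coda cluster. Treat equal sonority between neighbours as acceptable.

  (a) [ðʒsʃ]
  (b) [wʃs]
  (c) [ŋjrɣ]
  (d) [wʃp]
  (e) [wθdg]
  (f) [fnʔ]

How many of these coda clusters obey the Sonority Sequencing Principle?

(a) sonority 4-4-3-3: well-formed.
(b) sonority 8-3-3: well-formed.
(c) sonority 5-8-7-4: ill-formed.
(d) sonority 8-3-1: well-formed.
(e) sonority 8-3-2-2: well-formed.
(f) sonority 3-5-1: ill-formed.

4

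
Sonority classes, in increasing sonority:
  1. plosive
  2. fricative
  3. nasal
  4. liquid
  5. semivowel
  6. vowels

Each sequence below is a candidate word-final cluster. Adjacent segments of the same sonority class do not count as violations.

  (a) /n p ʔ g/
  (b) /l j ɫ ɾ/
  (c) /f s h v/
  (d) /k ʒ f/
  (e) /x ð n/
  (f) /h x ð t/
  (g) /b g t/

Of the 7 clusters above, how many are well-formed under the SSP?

(a) sonority 3-1-1-1: well-formed.
(b) sonority 4-5-4-4: ill-formed.
(c) sonority 2-2-2-2: well-formed.
(d) sonority 1-2-2: ill-formed.
(e) sonority 2-2-3: ill-formed.
(f) sonority 2-2-2-1: well-formed.
(g) sonority 1-1-1: well-formed.

4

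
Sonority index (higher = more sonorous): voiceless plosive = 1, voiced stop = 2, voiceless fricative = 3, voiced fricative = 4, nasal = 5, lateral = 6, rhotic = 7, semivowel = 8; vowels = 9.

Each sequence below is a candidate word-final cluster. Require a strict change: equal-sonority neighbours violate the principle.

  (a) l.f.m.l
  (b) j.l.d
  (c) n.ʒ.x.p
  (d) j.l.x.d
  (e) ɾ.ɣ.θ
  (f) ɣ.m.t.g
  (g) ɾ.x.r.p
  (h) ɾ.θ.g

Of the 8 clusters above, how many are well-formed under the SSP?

5

(a) 6-3-5-6 → violates
(b) 8-6-2 → obeys
(c) 5-4-3-1 → obeys
(d) 8-6-3-2 → obeys
(e) 7-4-3 → obeys
(f) 4-5-1-2 → violates
(g) 7-3-7-1 → violates
(h) 7-3-2 → obeys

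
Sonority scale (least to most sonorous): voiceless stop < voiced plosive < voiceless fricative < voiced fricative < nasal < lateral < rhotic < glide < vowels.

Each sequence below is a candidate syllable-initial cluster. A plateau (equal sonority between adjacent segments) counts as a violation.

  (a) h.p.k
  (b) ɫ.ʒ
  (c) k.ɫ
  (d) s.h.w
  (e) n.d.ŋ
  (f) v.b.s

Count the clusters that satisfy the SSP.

(a) sonority 3-1-1: ill-formed.
(b) sonority 6-4: ill-formed.
(c) sonority 1-6: well-formed.
(d) sonority 3-3-8: ill-formed.
(e) sonority 5-2-5: ill-formed.
(f) sonority 4-2-3: ill-formed.

1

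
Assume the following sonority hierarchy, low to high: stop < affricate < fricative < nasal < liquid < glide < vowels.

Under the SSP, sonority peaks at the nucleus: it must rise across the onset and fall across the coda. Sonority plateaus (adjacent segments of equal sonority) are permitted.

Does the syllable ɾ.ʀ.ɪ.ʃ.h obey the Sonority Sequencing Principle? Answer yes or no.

Onset: /ɾ/ is a liquid (sonority 5), /ʀ/ is a liquid (sonority 5); then the nucleus /ɪ/ (sonority 7).
Onset profile 5-5-7 — rises to the nucleus.
Coda: /ʃ/ is a fricative (sonority 3), /h/ is a fricative (sonority 3).
Coda profile 7-3-3 — falls from the nucleus.

yes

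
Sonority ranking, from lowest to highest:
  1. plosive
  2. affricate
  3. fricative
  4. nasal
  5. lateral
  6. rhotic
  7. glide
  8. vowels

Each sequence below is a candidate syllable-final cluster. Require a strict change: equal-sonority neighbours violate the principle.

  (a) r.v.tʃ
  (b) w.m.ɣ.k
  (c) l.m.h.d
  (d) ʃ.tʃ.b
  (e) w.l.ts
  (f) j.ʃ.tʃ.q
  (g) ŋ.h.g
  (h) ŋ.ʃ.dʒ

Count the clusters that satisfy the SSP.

8

(a) 6-3-2 → obeys
(b) 7-4-3-1 → obeys
(c) 5-4-3-1 → obeys
(d) 3-2-1 → obeys
(e) 7-5-2 → obeys
(f) 7-3-2-1 → obeys
(g) 4-3-1 → obeys
(h) 4-3-2 → obeys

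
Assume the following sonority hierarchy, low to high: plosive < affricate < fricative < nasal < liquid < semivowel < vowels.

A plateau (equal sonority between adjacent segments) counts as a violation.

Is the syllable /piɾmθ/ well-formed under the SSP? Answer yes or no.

Onset: /p/ is a plosive (sonority 1); then the nucleus /i/ (sonority 7).
Onset profile 1-7 — rises to the nucleus.
Coda: /ɾ/ is a liquid (sonority 5), /m/ is a nasal (sonority 4), /θ/ is a fricative (sonority 3).
Coda profile 7-5-4-3 — falls from the nucleus.

yes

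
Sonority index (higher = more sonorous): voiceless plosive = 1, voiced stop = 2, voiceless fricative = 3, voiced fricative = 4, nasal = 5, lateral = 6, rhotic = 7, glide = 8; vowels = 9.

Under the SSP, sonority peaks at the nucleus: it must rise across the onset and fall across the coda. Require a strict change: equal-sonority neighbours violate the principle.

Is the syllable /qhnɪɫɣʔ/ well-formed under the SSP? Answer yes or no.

Onset: /q/ is a voiceless plosive (sonority 1), /h/ is a voiceless fricative (sonority 3), /n/ is a nasal (sonority 5); then the nucleus /ɪ/ (sonority 9).
Onset profile 1-3-5-9 — rises to the nucleus.
Coda: /ɫ/ is a lateral (sonority 6), /ɣ/ is a voiced fricative (sonority 4), /ʔ/ is a voiceless plosive (sonority 1).
Coda profile 9-6-4-1 — falls from the nucleus.

yes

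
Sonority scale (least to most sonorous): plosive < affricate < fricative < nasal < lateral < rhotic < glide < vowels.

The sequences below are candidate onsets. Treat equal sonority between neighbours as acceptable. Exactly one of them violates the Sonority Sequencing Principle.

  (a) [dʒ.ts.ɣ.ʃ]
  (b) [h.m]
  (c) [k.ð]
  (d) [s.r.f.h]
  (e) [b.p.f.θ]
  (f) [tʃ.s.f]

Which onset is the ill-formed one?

(a) sonority 2-2-3-3: well-formed.
(b) sonority 3-4: well-formed.
(c) sonority 1-3: well-formed.
(d) sonority 3-6-3-3: ill-formed.
(e) sonority 1-1-3-3: well-formed.
(f) sonority 2-3-3: well-formed.

d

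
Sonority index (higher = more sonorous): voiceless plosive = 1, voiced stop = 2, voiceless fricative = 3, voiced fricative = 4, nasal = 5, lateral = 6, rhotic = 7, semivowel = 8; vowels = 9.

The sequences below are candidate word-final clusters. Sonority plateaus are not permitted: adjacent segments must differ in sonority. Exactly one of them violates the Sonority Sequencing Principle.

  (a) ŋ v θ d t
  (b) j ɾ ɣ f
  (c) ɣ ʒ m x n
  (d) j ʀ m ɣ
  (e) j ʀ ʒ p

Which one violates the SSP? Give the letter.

c

(a) 5-4-3-2-1 → obeys
(b) 8-7-4-3 → obeys
(c) 4-4-5-3-5 → violates
(d) 8-7-5-4 → obeys
(e) 8-7-4-1 → obeys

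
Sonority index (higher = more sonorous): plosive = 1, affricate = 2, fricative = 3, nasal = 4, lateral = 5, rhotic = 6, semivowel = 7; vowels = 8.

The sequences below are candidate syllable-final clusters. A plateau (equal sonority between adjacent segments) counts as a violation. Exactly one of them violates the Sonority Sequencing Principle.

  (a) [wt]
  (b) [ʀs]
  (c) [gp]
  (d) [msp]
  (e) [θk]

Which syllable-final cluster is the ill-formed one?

c

(a) 7-1 → obeys
(b) 6-3 → obeys
(c) 1-1 → violates
(d) 4-3-1 → obeys
(e) 3-1 → obeys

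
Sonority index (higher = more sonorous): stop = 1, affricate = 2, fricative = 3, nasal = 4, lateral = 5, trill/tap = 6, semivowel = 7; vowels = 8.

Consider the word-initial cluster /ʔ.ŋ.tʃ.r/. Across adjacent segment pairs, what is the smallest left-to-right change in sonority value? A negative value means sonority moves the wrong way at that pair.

-2

/ʔ/ is a stop (sonority 1).
/ŋ/ is a nasal (sonority 4).
/tʃ/ is an affricate (sonority 2).
/r/ is a trill/tap (sonority 6).
/ʔ/→/ŋ/: change +3.
/ŋ/→/tʃ/: change -2.
/tʃ/→/r/: change +4.
Minimum = -2.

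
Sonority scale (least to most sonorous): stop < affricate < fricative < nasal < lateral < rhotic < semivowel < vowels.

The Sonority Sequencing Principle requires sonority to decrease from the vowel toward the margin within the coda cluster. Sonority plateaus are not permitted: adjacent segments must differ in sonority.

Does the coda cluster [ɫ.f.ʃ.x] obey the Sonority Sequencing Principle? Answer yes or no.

/ɫ/ — lateral, sonority 5.
/f/ — fricative, sonority 3.
/ʃ/ — fricative, sonority 3.
/x/ — fricative, sonority 3.
The profile is 5-3-3-3. Between /f/ (3) and /ʃ/ (3) sonority does not fall, so the cluster violates the SSP.

no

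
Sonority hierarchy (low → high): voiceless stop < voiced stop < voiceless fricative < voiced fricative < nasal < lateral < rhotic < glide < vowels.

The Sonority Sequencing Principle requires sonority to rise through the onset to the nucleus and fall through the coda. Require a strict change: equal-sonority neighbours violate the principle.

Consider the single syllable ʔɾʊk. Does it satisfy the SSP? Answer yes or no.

Onset: /ʔ/ is a voiceless stop (sonority 1), /ɾ/ is a rhotic (sonority 7); then the nucleus /ʊ/ (sonority 9).
Onset profile 1-7-9 — rises to the nucleus.
Coda: /k/ is a voiceless stop (sonority 1).
Coda profile 9-1 — falls from the nucleus.

yes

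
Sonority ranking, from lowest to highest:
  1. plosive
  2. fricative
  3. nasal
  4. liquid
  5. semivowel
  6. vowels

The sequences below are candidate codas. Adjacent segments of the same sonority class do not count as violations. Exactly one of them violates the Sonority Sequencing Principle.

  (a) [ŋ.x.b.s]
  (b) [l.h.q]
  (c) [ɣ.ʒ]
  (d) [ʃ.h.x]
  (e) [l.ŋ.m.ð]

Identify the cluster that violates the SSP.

(a) [ŋ.x.b.s]: profile 3-2-1-2 — violates.
(b) [l.h.q]: profile 4-2-1 — obeys.
(c) [ɣ.ʒ]: profile 2-2 — obeys.
(d) [ʃ.h.x]: profile 2-2-2 — obeys.
(e) [l.ŋ.m.ð]: profile 4-3-3-2 — obeys.

a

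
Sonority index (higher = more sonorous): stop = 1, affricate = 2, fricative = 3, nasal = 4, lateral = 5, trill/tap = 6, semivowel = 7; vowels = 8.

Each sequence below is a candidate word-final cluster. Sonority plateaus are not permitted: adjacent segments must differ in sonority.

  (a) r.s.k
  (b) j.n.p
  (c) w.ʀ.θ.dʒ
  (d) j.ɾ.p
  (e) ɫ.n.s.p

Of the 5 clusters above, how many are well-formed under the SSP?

5

(a) sonority 6-3-1: well-formed.
(b) sonority 7-4-1: well-formed.
(c) sonority 7-6-3-2: well-formed.
(d) sonority 7-6-1: well-formed.
(e) sonority 5-4-3-1: well-formed.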